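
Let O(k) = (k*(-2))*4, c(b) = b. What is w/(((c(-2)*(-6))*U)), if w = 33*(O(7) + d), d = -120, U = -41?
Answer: 484/41 ≈ 11.805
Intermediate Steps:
O(k) = -8*k (O(k) = -2*k*4 = -8*k)
w = -5808 (w = 33*(-8*7 - 120) = 33*(-56 - 120) = 33*(-176) = -5808)
w/(((c(-2)*(-6))*U)) = -5808/(-2*(-6)*(-41)) = -5808/(12*(-41)) = -5808/(-492) = -5808*(-1/492) = 484/41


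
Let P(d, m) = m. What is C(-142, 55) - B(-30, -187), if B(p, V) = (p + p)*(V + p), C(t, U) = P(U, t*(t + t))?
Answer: 27308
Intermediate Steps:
C(t, U) = 2*t² (C(t, U) = t*(t + t) = t*(2*t) = 2*t²)
B(p, V) = 2*p*(V + p) (B(p, V) = (2*p)*(V + p) = 2*p*(V + p))
C(-142, 55) - B(-30, -187) = 2*(-142)² - 2*(-30)*(-187 - 30) = 2*20164 - 2*(-30)*(-217) = 40328 - 1*13020 = 40328 - 13020 = 27308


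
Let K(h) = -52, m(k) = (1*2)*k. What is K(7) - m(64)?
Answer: -180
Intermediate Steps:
m(k) = 2*k
K(7) - m(64) = -52 - 2*64 = -52 - 1*128 = -52 - 128 = -180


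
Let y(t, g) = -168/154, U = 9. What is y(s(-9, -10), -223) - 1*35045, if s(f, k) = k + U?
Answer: -385507/11 ≈ -35046.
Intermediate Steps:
s(f, k) = 9 + k (s(f, k) = k + 9 = 9 + k)
y(t, g) = -12/11 (y(t, g) = -168*1/154 = -12/11)
y(s(-9, -10), -223) - 1*35045 = -12/11 - 1*35045 = -12/11 - 35045 = -385507/11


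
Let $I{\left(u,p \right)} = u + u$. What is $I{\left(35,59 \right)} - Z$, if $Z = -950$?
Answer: $1020$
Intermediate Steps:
$I{\left(u,p \right)} = 2 u$
$I{\left(35,59 \right)} - Z = 2 \cdot 35 - -950 = 70 + 950 = 1020$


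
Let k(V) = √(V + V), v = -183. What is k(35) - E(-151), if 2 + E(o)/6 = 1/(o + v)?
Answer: 2007/167 + √70 ≈ 20.385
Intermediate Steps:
E(o) = -12 + 6/(-183 + o) (E(o) = -12 + 6/(o - 183) = -12 + 6/(-183 + o))
k(V) = √2*√V (k(V) = √(2*V) = √2*√V)
k(35) - E(-151) = √2*√35 - 6*(367 - 2*(-151))/(-183 - 151) = √70 - 6*(367 + 302)/(-334) = √70 - 6*(-1)*669/334 = √70 - 1*(-2007/167) = √70 + 2007/167 = 2007/167 + √70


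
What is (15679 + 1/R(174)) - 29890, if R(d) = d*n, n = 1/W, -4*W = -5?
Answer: -9890851/696 ≈ -14211.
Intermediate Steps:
W = 5/4 (W = -¼*(-5) = 5/4 ≈ 1.2500)
n = ⅘ (n = 1/(5/4) = ⅘ ≈ 0.80000)
R(d) = 4*d/5 (R(d) = d*(⅘) = 4*d/5)
(15679 + 1/R(174)) - 29890 = (15679 + 1/((⅘)*174)) - 29890 = (15679 + 1/(696/5)) - 29890 = (15679 + 5/696) - 29890 = 10912589/696 - 29890 = -9890851/696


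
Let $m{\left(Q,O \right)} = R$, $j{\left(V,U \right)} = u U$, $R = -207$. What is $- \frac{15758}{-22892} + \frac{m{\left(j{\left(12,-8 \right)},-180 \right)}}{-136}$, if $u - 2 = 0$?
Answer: $\frac{1720433}{778328} \approx 2.2104$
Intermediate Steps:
$u = 2$ ($u = 2 + 0 = 2$)
$j{\left(V,U \right)} = 2 U$
$m{\left(Q,O \right)} = -207$
$- \frac{15758}{-22892} + \frac{m{\left(j{\left(12,-8 \right)},-180 \right)}}{-136} = - \frac{15758}{-22892} - \frac{207}{-136} = \left(-15758\right) \left(- \frac{1}{22892}\right) - - \frac{207}{136} = \frac{7879}{11446} + \frac{207}{136} = \frac{1720433}{778328}$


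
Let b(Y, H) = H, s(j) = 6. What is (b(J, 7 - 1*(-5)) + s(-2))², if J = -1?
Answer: 324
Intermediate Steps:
(b(J, 7 - 1*(-5)) + s(-2))² = ((7 - 1*(-5)) + 6)² = ((7 + 5) + 6)² = (12 + 6)² = 18² = 324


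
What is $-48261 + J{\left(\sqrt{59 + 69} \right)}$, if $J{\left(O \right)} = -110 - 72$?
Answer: $-48443$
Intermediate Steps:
$J{\left(O \right)} = -182$
$-48261 + J{\left(\sqrt{59 + 69} \right)} = -48261 - 182 = -48443$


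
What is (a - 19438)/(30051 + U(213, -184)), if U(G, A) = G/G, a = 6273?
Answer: -13165/30052 ≈ -0.43807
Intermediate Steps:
U(G, A) = 1
(a - 19438)/(30051 + U(213, -184)) = (6273 - 19438)/(30051 + 1) = -13165/30052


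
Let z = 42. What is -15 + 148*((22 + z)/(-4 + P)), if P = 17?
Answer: 9277/13 ≈ 713.62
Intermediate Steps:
-15 + 148*((22 + z)/(-4 + P)) = -15 + 148*((22 + 42)/(-4 + 17)) = -15 + 148*(64/13) = -15 + 9472/13 = 9277/13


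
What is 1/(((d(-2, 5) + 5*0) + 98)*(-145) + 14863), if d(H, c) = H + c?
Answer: 1/218 ≈ 0.0045872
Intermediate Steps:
1/(((d(-2, 5) + 5*0) + 98)*(-145) + 14863) = 1/((((-2 + 5) + 5*0) + 98)*(-145) + 14863) = 1/(((3 + 0) + 98)*(-145) + 14863) = 1/((3 + 98)*(-145) + 14863) = 1/(101*(-145) + 14863) = 1/(-14645 + 14863) = 1/218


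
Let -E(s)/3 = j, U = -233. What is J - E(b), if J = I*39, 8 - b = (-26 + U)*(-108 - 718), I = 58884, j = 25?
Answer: 2296551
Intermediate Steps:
b = -213926 (b = 8 - (-26 - 233)*(-108 - 718) = 8 - (-259)*(-826) = 8 - 1*213934 = 8 - 213934 = -213926)
E(s) = -75 (E(s) = -3*25 = -75)
J = 2296476 (J = 58884*39 = 2296476)
J - E(b) = 2296476 - 1*(-75) = 2296476 + 75 = 2296551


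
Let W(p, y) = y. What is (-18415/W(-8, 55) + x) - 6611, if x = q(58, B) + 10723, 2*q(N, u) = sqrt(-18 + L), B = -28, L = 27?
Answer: 83131/22 ≈ 3778.7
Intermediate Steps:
q(N, u) = 3/2 (q(N, u) = sqrt(-18 + 27)/2 = sqrt(9)/2 = (1/2)*3 = 3/2)
x = 21449/2 (x = 3/2 + 10723 = 21449/2 ≈ 10725.)
(-18415/W(-8, 55) + x) - 6611 = (-18415/55 + 21449/2) - 6611 = (-18415*1/55 + 21449/2) - 6611 = (-3683/11 + 21449/2) - 6611 = 228573/22 - 6611 = 83131/22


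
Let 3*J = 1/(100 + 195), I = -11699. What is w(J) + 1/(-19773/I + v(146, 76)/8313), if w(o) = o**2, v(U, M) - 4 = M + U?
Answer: 76171764339998/130811829516675 ≈ 0.58230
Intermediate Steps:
v(U, M) = 4 + M + U (v(U, M) = 4 + (M + U) = 4 + M + U)
J = 1/885 (J = 1/(3*(100 + 195)) = (1/3)/295 = (1/3)*(1/295) = 1/885 ≈ 0.0011299)
w(J) + 1/(-19773/I + v(146, 76)/8313) = (1/885)**2 + 1/(-19773/(-11699) + (4 + 76 + 146)/8313) = 1/783225 + 1/(-19773*(-1/11699) + 226*(1/8313)) = 1/783225 + 1/(19773/11699 + 226/8313) = 1/783225 + 1/(167016923/97253787) = 1/783225 + 97253787/167016923 = 76171764339998/130811829516675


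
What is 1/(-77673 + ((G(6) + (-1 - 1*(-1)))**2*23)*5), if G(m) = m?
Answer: -1/73533 ≈ -1.3599e-5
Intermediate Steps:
1/(-77673 + ((G(6) + (-1 - 1*(-1)))**2*23)*5) = 1/(-77673 + ((6 + (-1 - 1*(-1)))**2*23)*5) = 1/(-77673 + ((6 + (-1 + 1))**2*23)*5) = 1/(-77673 + ((6 + 0)**2*23)*5) = 1/(-77673 + (6**2*23)*5) = 1/(-77673 + (36*23)*5) = 1/(-77673 + 828*5) = 1/(-77673 + 4140) = 1/(-73533) = -1/73533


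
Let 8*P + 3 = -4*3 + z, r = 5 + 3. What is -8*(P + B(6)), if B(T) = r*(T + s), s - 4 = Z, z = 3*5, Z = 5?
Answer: -960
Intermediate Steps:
z = 15
s = 9 (s = 4 + 5 = 9)
r = 8
P = 0 (P = -3/8 + (-4*3 + 15)/8 = -3/8 + (-12 + 15)/8 = -3/8 + (⅛)*3 = -3/8 + 3/8 = 0)
B(T) = 72 + 8*T (B(T) = 8*(T + 9) = 8*(9 + T) = 72 + 8*T)
-8*(P + B(6)) = -8*(0 + (72 + 8*6)) = -8*(0 + (72 + 48)) = -8*(0 + 120) = -8*120 = -960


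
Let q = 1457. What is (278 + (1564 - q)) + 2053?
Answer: 2438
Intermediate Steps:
(278 + (1564 - q)) + 2053 = (278 + (1564 - 1*1457)) + 2053 = (278 + (1564 - 1457)) + 2053 = (278 + 107) + 2053 = 385 + 2053 = 2438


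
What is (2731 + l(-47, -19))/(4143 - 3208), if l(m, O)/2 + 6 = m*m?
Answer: 7137/935 ≈ 7.6332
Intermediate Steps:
l(m, O) = -12 + 2*m² (l(m, O) = -12 + 2*(m*m) = -12 + 2*m²)
(2731 + l(-47, -19))/(4143 - 3208) = (2731 + (-12 + 2*(-47)²))/(4143 - 3208) = (2731 + (-12 + 2*2209))/935 = (2731 + (-12 + 4418))*(1/935) = (2731 + 4406)*(1/935) = 7137*(1/935) = 7137/935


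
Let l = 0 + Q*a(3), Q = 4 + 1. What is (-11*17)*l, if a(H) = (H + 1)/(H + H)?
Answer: -1870/3 ≈ -623.33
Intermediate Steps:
Q = 5
a(H) = (1 + H)/(2*H) (a(H) = (1 + H)/((2*H)) = (1 + H)*(1/(2*H)) = (1 + H)/(2*H))
l = 10/3 (l = 0 + 5*((½)*(1 + 3)/3) = 0 + 5*((½)*(⅓)*4) = 0 + 5*(⅔) = 0 + 10/3 = 10/3 ≈ 3.3333)
(-11*17)*l = -11*17*(10/3) = -187*10/3 = -1870/3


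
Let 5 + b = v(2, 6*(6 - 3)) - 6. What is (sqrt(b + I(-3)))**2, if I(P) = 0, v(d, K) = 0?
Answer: -11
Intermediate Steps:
b = -11 (b = -5 + (0 - 6) = -5 - 6 = -11)
(sqrt(b + I(-3)))**2 = (sqrt(-11 + 0))**2 = (sqrt(-11))**2 = (I*sqrt(11))**2 = -11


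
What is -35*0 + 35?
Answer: 35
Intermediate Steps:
-35*0 + 35 = 0 + 35 = 35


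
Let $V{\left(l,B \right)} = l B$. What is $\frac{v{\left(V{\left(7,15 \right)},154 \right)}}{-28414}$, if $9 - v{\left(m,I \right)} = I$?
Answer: $\frac{145}{28414} \approx 0.0051031$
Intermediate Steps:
$V{\left(l,B \right)} = B l$
$v{\left(m,I \right)} = 9 - I$
$\frac{v{\left(V{\left(7,15 \right)},154 \right)}}{-28414} = \frac{9 - 154}{-28414} = \left(9 - 154\right) \left(- \frac{1}{28414}\right) = \left(-145\right) \left(- \frac{1}{28414}\right) = \frac{145}{28414}$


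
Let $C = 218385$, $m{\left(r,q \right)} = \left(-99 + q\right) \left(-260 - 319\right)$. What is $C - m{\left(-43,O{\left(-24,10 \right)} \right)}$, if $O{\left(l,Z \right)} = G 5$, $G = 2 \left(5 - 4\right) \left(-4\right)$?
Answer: $137904$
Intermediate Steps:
$G = -8$ ($G = 2 \left(5 - 4\right) \left(-4\right) = 2 \cdot 1 \left(-4\right) = 2 \left(-4\right) = -8$)
$O{\left(l,Z \right)} = -40$ ($O{\left(l,Z \right)} = \left(-8\right) 5 = -40$)
$m{\left(r,q \right)} = 57321 - 579 q$ ($m{\left(r,q \right)} = \left(-99 + q\right) \left(-579\right) = 57321 - 579 q$)
$C - m{\left(-43,O{\left(-24,10 \right)} \right)} = 218385 - \left(57321 - -23160\right) = 218385 - \left(57321 + 23160\right) = 218385 - 80481 = 137904$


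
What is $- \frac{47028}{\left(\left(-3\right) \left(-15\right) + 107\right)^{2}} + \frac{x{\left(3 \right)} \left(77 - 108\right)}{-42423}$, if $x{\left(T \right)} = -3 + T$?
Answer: $- \frac{11757}{5776} \approx -2.0355$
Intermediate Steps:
$- \frac{47028}{\left(\left(-3\right) \left(-15\right) + 107\right)^{2}} + \frac{x{\left(3 \right)} \left(77 - 108\right)}{-42423} = - \frac{47028}{\left(\left(-3\right) \left(-15\right) + 107\right)^{2}} + \frac{\left(-3 + 3\right) \left(77 - 108\right)}{-42423} = - \frac{47028}{\left(45 + 107\right)^{2}} + 0 \left(-31\right) \left(- \frac{1}{42423}\right) = - \frac{47028}{152^{2}} + 0 \left(- \frac{1}{42423}\right) = - \frac{47028}{23104} + 0 = \left(-47028\right) \frac{1}{23104} + 0 = - \frac{11757}{5776} + 0 = - \frac{11757}{5776}$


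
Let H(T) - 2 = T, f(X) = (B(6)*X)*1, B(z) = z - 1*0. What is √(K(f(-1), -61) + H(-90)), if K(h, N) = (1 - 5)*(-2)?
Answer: 4*I*√5 ≈ 8.9443*I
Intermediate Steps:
B(z) = z (B(z) = z + 0 = z)
f(X) = 6*X (f(X) = (6*X)*1 = 6*X)
H(T) = 2 + T
K(h, N) = 8 (K(h, N) = -4*(-2) = 8)
√(K(f(-1), -61) + H(-90)) = √(8 + (2 - 90)) = √(8 - 88) = √(-80) = 4*I*√5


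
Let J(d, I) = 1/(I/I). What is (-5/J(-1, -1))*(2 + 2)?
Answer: -20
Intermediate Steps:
J(d, I) = 1 (J(d, I) = 1/1 = 1)
(-5/J(-1, -1))*(2 + 2) = (-5/1)*(2 + 2) = -5*1*4 = -5*4 = -20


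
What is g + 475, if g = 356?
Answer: 831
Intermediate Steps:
g + 475 = 356 + 475 = 831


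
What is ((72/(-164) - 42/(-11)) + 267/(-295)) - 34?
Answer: -4194367/133045 ≈ -31.526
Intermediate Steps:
((72/(-164) - 42/(-11)) + 267/(-295)) - 34 = ((72*(-1/164) - 42*(-1/11)) + 267*(-1/295)) - 34 = ((-18/41 + 42/11) - 267/295) - 34 = (1524/451 - 267/295) - 34 = 329163/133045 - 34 = -4194367/133045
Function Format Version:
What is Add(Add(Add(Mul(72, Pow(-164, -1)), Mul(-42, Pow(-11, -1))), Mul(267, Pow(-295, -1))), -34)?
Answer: Rational(-4194367, 133045) ≈ -31.526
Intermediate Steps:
Add(Add(Add(Mul(72, Pow(-164, -1)), Mul(-42, Pow(-11, -1))), Mul(267, Pow(-295, -1))), -34) = Add(Add(Add(Mul(72, Rational(-1, 164)), Mul(-42, Rational(-1, 11))), Mul(267, Rational(-1, 295))), -34) = Add(Add(Add(Rational(-18, 41), Rational(42, 11)), Rational(-267, 295)), -34) = Add(Add(Rational(1524, 451), Rational(-267, 295)), -34) = Add(Rational(329163, 133045), -34) = Rational(-4194367, 133045)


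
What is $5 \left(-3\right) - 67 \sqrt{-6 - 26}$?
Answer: $-15 - 268 i \sqrt{2} \approx -15.0 - 379.01 i$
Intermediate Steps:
$5 \left(-3\right) - 67 \sqrt{-6 - 26} = -15 - 67 \sqrt{-32} = -15 - 67 \cdot 4 i \sqrt{2} = -15 - 268 i \sqrt{2}$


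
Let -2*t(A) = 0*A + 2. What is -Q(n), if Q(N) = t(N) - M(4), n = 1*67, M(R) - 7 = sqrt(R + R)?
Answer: 8 + 2*sqrt(2) ≈ 10.828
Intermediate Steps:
t(A) = -1 (t(A) = -(0*A + 2)/2 = -(0 + 2)/2 = -1/2*2 = -1)
M(R) = 7 + sqrt(2)*sqrt(R) (M(R) = 7 + sqrt(R + R) = 7 + sqrt(2*R) = 7 + sqrt(2)*sqrt(R))
n = 67
Q(N) = -8 - 2*sqrt(2) (Q(N) = -1 - (7 + sqrt(2)*sqrt(4)) = -1 - (7 + sqrt(2)*2) = -1 - (7 + 2*sqrt(2)) = -1 + (-7 - 2*sqrt(2)) = -8 - 2*sqrt(2))
-Q(n) = -(-8 - 2*sqrt(2)) = 8 + 2*sqrt(2)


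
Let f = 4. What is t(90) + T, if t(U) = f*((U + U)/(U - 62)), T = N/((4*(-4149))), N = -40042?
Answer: 1633787/58086 ≈ 28.127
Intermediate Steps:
T = 20021/8298 (T = -40042/(4*(-4149)) = -40042/(-16596) = -40042*(-1/16596) = 20021/8298 ≈ 2.4128)
t(U) = 8*U/(-62 + U) (t(U) = 4*((U + U)/(U - 62)) = 4*((2*U)/(-62 + U)) = 4*(2*U/(-62 + U)) = 8*U/(-62 + U))
t(90) + T = 8*90/(-62 + 90) + 20021/8298 = 8*90/28 + 20021/8298 = 8*90*(1/28) + 20021/8298 = 180/7 + 20021/8298 = 1633787/58086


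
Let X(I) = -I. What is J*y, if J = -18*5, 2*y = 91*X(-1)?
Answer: -4095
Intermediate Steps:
y = 91/2 (y = (91*(-1*(-1)))/2 = (91*1)/2 = (½)*91 = 91/2 ≈ 45.500)
J = -90
J*y = -90*91/2 = -4095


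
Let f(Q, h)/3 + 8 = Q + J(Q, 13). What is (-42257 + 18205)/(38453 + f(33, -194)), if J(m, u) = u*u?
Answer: -24052/39035 ≈ -0.61617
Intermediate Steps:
J(m, u) = u**2
f(Q, h) = 483 + 3*Q (f(Q, h) = -24 + 3*(Q + 13**2) = -24 + 3*(Q + 169) = -24 + 3*(169 + Q) = -24 + (507 + 3*Q) = 483 + 3*Q)
(-42257 + 18205)/(38453 + f(33, -194)) = (-42257 + 18205)/(38453 + (483 + 3*33)) = -24052/(38453 + (483 + 99)) = -24052/(38453 + 582) = -24052/39035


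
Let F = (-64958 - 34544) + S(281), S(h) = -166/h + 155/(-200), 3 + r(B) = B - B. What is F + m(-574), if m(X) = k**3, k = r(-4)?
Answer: -1118721311/11240 ≈ -99530.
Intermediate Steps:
r(B) = -3 (r(B) = -3 + (B - B) = -3 + 0 = -3)
S(h) = -31/40 - 166/h (S(h) = -166/h + 155*(-1/200) = -166/h - 31/40 = -31/40 - 166/h)
k = -3
F = -1118417831/11240 (F = (-64958 - 34544) + (-31/40 - 166/281) = -99502 + (-31/40 - 166*1/281) = -99502 + (-31/40 - 166/281) = -99502 - 15351/11240 = -1118417831/11240 ≈ -99503.)
m(X) = -27 (m(X) = (-3)**3 = -27)
F + m(-574) = -1118417831/11240 - 27 = -1118721311/11240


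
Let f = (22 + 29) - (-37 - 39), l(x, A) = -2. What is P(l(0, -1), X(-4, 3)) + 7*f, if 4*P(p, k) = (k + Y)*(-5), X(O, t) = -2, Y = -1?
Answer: 3571/4 ≈ 892.75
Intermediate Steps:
P(p, k) = 5/4 - 5*k/4 (P(p, k) = ((k - 1)*(-5))/4 = ((-1 + k)*(-5))/4 = (5 - 5*k)/4 = 5/4 - 5*k/4)
f = 127 (f = 51 - 1*(-76) = 51 + 76 = 127)
P(l(0, -1), X(-4, 3)) + 7*f = (5/4 - 5/4*(-2)) + 7*127 = (5/4 + 5/2) + 889 = 15/4 + 889 = 3571/4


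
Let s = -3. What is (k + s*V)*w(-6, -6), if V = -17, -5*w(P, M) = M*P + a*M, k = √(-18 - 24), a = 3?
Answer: -918/5 - 18*I*√42/5 ≈ -183.6 - 23.331*I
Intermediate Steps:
k = I*√42 (k = √(-42) = I*√42 ≈ 6.4807*I)
w(P, M) = -3*M/5 - M*P/5 (w(P, M) = -(M*P + 3*M)/5 = -(3*M + M*P)/5 = -3*M/5 - M*P/5)
(k + s*V)*w(-6, -6) = (I*√42 - 3*(-17))*(-⅕*(-6)*(3 - 6)) = (I*√42 + 51)*(-⅕*(-6)*(-3)) = (51 + I*√42)*(-18/5) = -918/5 - 18*I*√42/5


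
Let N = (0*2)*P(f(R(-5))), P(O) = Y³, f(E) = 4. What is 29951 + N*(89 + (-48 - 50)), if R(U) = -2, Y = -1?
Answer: 29951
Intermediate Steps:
P(O) = -1 (P(O) = (-1)³ = -1)
N = 0 (N = (0*2)*(-1) = 0*(-1) = 0)
29951 + N*(89 + (-48 - 50)) = 29951 + 0*(89 + (-48 - 50)) = 29951 + 0*(89 - 98) = 29951 + 0*(-9) = 29951 + 0 = 29951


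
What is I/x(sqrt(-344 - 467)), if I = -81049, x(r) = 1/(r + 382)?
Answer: -30960718 - 81049*I*sqrt(811) ≈ -3.0961e+7 - 2.3081e+6*I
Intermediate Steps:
x(r) = 1/(382 + r)
I/x(sqrt(-344 - 467)) = -(30960718 + 81049*sqrt(-344 - 467)) = -(30960718 + 81049*I*sqrt(811)) = -81049*(382 + I*sqrt(811)) = -30960718 - 81049*I*sqrt(811)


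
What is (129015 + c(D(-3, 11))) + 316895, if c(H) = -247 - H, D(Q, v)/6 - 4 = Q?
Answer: 445657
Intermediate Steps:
D(Q, v) = 24 + 6*Q
(129015 + c(D(-3, 11))) + 316895 = (129015 + (-247 - (24 + 6*(-3)))) + 316895 = (129015 + (-247 - (24 - 18))) + 316895 = (129015 + (-247 - 1*6)) + 316895 = (129015 + (-247 - 6)) + 316895 = (129015 - 253) + 316895 = 128762 + 316895 = 445657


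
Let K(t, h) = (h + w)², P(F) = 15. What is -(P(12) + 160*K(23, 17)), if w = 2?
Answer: -57775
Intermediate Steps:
K(t, h) = (2 + h)² (K(t, h) = (h + 2)² = (2 + h)²)
-(P(12) + 160*K(23, 17)) = -(15 + 160*(2 + 17)²) = -(15 + 160*19²) = -(15 + 160*361) = -(15 + 57760) = -1*57775 = -57775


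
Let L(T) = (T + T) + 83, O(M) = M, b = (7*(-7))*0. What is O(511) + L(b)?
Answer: 594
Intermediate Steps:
b = 0 (b = -49*0 = 0)
L(T) = 83 + 2*T (L(T) = 2*T + 83 = 83 + 2*T)
O(511) + L(b) = 511 + (83 + 2*0) = 511 + (83 + 0) = 511 + 83 = 594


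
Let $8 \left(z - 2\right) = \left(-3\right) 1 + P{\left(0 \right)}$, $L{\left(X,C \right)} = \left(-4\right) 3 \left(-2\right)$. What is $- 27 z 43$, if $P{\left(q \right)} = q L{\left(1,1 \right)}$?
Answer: $- \frac{15093}{8} \approx -1886.6$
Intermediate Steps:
$L{\left(X,C \right)} = 24$ ($L{\left(X,C \right)} = \left(-12\right) \left(-2\right) = 24$)
$P{\left(q \right)} = 24 q$ ($P{\left(q \right)} = q 24 = 24 q$)
$z = \frac{13}{8}$ ($z = 2 + \frac{\left(-3\right) 1 + 24 \cdot 0}{8} = 2 + \frac{-3 + 0}{8} = 2 + \frac{1}{8} \left(-3\right) = 2 - \frac{3}{8} = \frac{13}{8} \approx 1.625$)
$- 27 z 43 = \left(-27\right) \frac{13}{8} \cdot 43 = \left(- \frac{351}{8}\right) 43 = - \frac{15093}{8}$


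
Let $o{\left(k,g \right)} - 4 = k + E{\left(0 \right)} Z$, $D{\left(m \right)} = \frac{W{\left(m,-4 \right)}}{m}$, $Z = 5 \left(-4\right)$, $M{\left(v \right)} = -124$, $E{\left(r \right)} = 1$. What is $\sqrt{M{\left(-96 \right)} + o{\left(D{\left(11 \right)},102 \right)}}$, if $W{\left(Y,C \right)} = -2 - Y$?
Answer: $\frac{i \sqrt{17083}}{11} \approx 11.882 i$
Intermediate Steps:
$Z = -20$
$D{\left(m \right)} = \frac{-2 - m}{m}$
$o{\left(k,g \right)} = -16 + k$ ($o{\left(k,g \right)} = 4 + \left(k + 1 \left(-20\right)\right) = 4 + \left(k - 20\right) = 4 + \left(-20 + k\right) = -16 + k$)
$\sqrt{M{\left(-96 \right)} + o{\left(D{\left(11 \right)},102 \right)}} = \sqrt{-124 - \left(16 - \frac{-2 - 11}{11}\right)} = \sqrt{-124 + \left(-16 + \frac{1}{11} \left(-13\right)\right)} = \sqrt{-124 - \frac{189}{11}} = \sqrt{- \frac{1553}{11}} = \frac{i \sqrt{17083}}{11}$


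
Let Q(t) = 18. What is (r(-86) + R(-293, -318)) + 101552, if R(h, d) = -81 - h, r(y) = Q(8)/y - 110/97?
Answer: 424452041/4171 ≈ 1.0176e+5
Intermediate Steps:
r(y) = -110/97 + 18/y (r(y) = 18/y - 110/97 = -110/97 + 18/y)
(r(-86) + R(-293, -318)) + 101552 = ((-110/97 + 18/(-86)) + (-81 - 1*(-293))) + 101552 = ((-110/97 + 18*(-1/86)) + (-81 + 293)) + 101552 = ((-110/97 - 9/43) + 212) + 101552 = (-5603/4171 + 212) + 101552 = 878649/4171 + 101552 = 424452041/4171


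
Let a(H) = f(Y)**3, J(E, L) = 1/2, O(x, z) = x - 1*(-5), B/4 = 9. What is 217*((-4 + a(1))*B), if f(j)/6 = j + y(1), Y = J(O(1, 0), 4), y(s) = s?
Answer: 5663700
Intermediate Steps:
B = 36 (B = 4*9 = 36)
O(x, z) = 5 + x (O(x, z) = x + 5 = 5 + x)
J(E, L) = 1/2
Y = 1/2 ≈ 0.50000
f(j) = 6 + 6*j (f(j) = 6*(j + 1) = 6*(1 + j) = 6 + 6*j)
a(H) = 729 (a(H) = (6 + 6*(1/2))**3 = (6 + 3)**3 = 9**3 = 729)
217*((-4 + a(1))*B) = 217*((-4 + 729)*36) = 217*(725*36) = 217*26100 = 5663700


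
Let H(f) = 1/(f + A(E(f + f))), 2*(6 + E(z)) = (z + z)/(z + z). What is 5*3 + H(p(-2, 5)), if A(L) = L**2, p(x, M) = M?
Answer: 2119/141 ≈ 15.028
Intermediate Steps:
E(z) = -11/2 (E(z) = -6 + ((z + z)/(z + z))/2 = -6 + ((2*z)/((2*z)))/2 = -6 + ((2*z)*(1/(2*z)))/2 = -6 + (1/2)*1 = -6 + 1/2 = -11/2)
H(f) = 1/(121/4 + f) (H(f) = 1/(f + (-11/2)**2) = 1/(f + 121/4) = 1/(121/4 + f))
5*3 + H(p(-2, 5)) = 5*3 + 4/(121 + 4*5) = 15 + 4/(121 + 20) = 15 + 4/141 = 2119/141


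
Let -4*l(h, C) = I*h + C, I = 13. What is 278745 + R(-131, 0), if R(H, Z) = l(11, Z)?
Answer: 1114837/4 ≈ 2.7871e+5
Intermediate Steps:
l(h, C) = -13*h/4 - C/4 (l(h, C) = -(13*h + C)/4 = -(C + 13*h)/4 = -13*h/4 - C/4)
R(H, Z) = -143/4 - Z/4 (R(H, Z) = -13/4*11 - Z/4 = -143/4 - Z/4)
278745 + R(-131, 0) = 278745 + (-143/4 - ¼*0) = 278745 + (-143/4 + 0) = 278745 - 143/4 = 1114837/4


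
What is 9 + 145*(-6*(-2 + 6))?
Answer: -3471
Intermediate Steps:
9 + 145*(-6*(-2 + 6)) = 9 + 145*(-6*4) = 9 + 145*(-24) = 9 - 3480 = -3471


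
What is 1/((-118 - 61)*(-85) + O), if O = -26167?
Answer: -1/10952 ≈ -9.1308e-5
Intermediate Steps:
1/((-118 - 61)*(-85) + O) = 1/((-118 - 61)*(-85) - 26167) = 1/(-179*(-85) - 26167) = 1/(15215 - 26167) = 1/(-10952) = -1/10952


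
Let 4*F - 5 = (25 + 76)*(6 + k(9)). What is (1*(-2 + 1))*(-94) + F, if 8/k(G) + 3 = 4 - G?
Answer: 443/2 ≈ 221.50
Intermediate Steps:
k(G) = 8/(1 - G) (k(G) = 8/(-3 + (4 - G)) = 8/(1 - G))
F = 255/2 (F = 5/4 + ((25 + 76)*(6 - 8/(-1 + 9)))/4 = 5/4 + (101*(6 - 8/8))/4 = 5/4 + (101*(6 - 8*1/8))/4 = 5/4 + (101*(6 - 1))/4 = 5/4 + (101*5)/4 = 5/4 + (1/4)*505 = 5/4 + 505/4 = 255/2 ≈ 127.50)
(1*(-2 + 1))*(-94) + F = (1*(-2 + 1))*(-94) + 255/2 = (1*(-1))*(-94) + 255/2 = -1*(-94) + 255/2 = 94 + 255/2 = 443/2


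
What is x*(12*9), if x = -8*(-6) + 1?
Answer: 5292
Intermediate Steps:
x = 49 (x = 48 + 1 = 49)
x*(12*9) = 49*(12*9) = 49*108 = 5292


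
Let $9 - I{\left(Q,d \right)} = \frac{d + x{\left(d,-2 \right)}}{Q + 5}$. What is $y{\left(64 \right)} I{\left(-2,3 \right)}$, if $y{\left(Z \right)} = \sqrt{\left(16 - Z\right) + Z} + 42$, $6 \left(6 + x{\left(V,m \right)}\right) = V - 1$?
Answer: $\frac{4094}{9} \approx 454.89$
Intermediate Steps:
$x{\left(V,m \right)} = - \frac{37}{6} + \frac{V}{6}$ ($x{\left(V,m \right)} = -6 + \frac{V - 1}{6} = -6 + \frac{-1 + V}{6} = -6 + \left(- \frac{1}{6} + \frac{V}{6}\right) = - \frac{37}{6} + \frac{V}{6}$)
$I{\left(Q,d \right)} = 9 - \frac{- \frac{37}{6} + \frac{7 d}{6}}{5 + Q}$ ($I{\left(Q,d \right)} = 9 - \frac{d + \left(- \frac{37}{6} + \frac{d}{6}\right)}{Q + 5} = 9 - \frac{- \frac{37}{6} + \frac{7 d}{6}}{5 + Q}$)
$y{\left(Z \right)} = 46$ ($y{\left(Z \right)} = \sqrt{16} + 42 = 4 + 42 = 46$)
$y{\left(64 \right)} I{\left(-2,3 \right)} = 46 \frac{307 - 21 + 54 \left(-2\right)}{6 \left(5 - 2\right)} = 46 \frac{307 - 21 - 108}{6 \cdot 3} = 46 \cdot \frac{1}{6} \cdot \frac{1}{3} \cdot 178 = 46 \cdot \frac{89}{9} = \frac{4094}{9}$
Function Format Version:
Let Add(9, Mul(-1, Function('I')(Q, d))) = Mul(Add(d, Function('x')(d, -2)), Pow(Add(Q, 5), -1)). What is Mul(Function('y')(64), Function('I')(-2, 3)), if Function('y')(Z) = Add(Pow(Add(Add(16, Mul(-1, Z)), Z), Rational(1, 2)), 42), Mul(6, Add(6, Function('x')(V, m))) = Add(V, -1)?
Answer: Rational(4094, 9) ≈ 454.89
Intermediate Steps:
Function('x')(V, m) = Add(Rational(-37, 6), Mul(Rational(1, 6), V)) (Function('x')(V, m) = Add(-6, Mul(Rational(1, 6), Add(V, -1))) = Add(-6, Mul(Rational(1, 6), Add(-1, V))) = Add(-6, Add(Rational(-1, 6), Mul(Rational(1, 6), V))) = Add(Rational(-37, 6), Mul(Rational(1, 6), V)))
Function('I')(Q, d) = Add(9, Mul(-1, Pow(Add(5, Q), -1), Add(Rational(-37, 6), Mul(Rational(7, 6), d)))) (Function('I')(Q, d) = Add(9, Mul(-1, Mul(Add(d, Add(Rational(-37, 6), Mul(Rational(1, 6), d))), Pow(Add(Q, 5), -1)))) = Add(9, Mul(-1, Mul(Add(Rational(-37, 6), Mul(Rational(7, 6), d)), Pow(Add(5, Q), -1)))) = Add(9, Mul(-1, Mul(Pow(Add(5, Q), -1), Add(Rational(-37, 6), Mul(Rational(7, 6), d))))) = Add(9, Mul(-1, Pow(Add(5, Q), -1), Add(Rational(-37, 6), Mul(Rational(7, 6), d)))))
Function('y')(Z) = 46 (Function('y')(Z) = Add(Pow(16, Rational(1, 2)), 42) = Add(4, 42) = 46)
Mul(Function('y')(64), Function('I')(-2, 3)) = Mul(46, Mul(Rational(1, 6), Pow(Add(5, -2), -1), Add(307, Mul(-7, 3), Mul(54, -2)))) = Mul(46, Mul(Rational(1, 6), Pow(3, -1), Add(307, -21, -108))) = Mul(46, Mul(Rational(1, 6), Rational(1, 3), 178)) = Mul(46, Rational(89, 9)) = Rational(4094, 9)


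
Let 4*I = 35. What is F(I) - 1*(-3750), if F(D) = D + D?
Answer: 7535/2 ≈ 3767.5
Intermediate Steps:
I = 35/4 (I = (1/4)*35 = 35/4 ≈ 8.7500)
F(D) = 2*D
F(I) - 1*(-3750) = 2*(35/4) - 1*(-3750) = 35/2 + 3750 = 7535/2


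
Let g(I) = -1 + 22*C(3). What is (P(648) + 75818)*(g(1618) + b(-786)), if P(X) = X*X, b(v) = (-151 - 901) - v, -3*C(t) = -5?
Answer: -342543902/3 ≈ -1.1418e+8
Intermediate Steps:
C(t) = 5/3 (C(t) = -⅓*(-5) = 5/3)
b(v) = -1052 - v
P(X) = X²
g(I) = 107/3 (g(I) = -1 + 22*(5/3) = -1 + 110/3 = 107/3)
(P(648) + 75818)*(g(1618) + b(-786)) = (648² + 75818)*(107/3 + (-1052 - 1*(-786))) = (419904 + 75818)*(107/3 + (-1052 + 786)) = 495722*(107/3 - 266) = 495722*(-691/3) = -342543902/3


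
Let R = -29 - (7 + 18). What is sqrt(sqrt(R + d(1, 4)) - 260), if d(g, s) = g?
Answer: sqrt(-260 + I*sqrt(53)) ≈ 0.2257 + 16.126*I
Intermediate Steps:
R = -54 (R = -29 - 1*25 = -29 - 25 = -54)
sqrt(sqrt(R + d(1, 4)) - 260) = sqrt(sqrt(-54 + 1) - 260) = sqrt(sqrt(-53) - 260) = sqrt(I*sqrt(53) - 260) = sqrt(-260 + I*sqrt(53))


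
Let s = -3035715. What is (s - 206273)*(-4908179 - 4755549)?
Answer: 31329690211264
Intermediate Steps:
(s - 206273)*(-4908179 - 4755549) = (-3035715 - 206273)*(-4908179 - 4755549) = -3241988*(-9663728) = 31329690211264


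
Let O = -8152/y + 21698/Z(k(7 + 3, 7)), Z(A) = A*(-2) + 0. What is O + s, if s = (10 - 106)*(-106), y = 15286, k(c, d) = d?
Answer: 461478737/53501 ≈ 8625.6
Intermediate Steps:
Z(A) = -2*A (Z(A) = -2*A + 0 = -2*A)
O = -82947439/53501 (O = -8152/15286 + 21698/((-2*7)) = -8152*1/15286 + 21698/(-14) = -4076/7643 + 21698*(-1/14) = -4076/7643 - 10849/7 = -82947439/53501 ≈ -1550.4)
s = 10176 (s = -96*(-106) = 10176)
O + s = -82947439/53501 + 10176 = 461478737/53501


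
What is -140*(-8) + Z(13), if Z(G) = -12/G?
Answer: 14548/13 ≈ 1119.1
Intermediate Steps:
-140*(-8) + Z(13) = -140*(-8) - 12/13 = 1120 - 12*1/13 = 1120 - 12/13 = 14548/13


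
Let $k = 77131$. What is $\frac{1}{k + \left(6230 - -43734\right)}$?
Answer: $\frac{1}{127095} \approx 7.8681 \cdot 10^{-6}$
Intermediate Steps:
$\frac{1}{k + \left(6230 - -43734\right)} = \frac{1}{77131 + \left(6230 - -43734\right)} = \frac{1}{77131 + \left(6230 + 43734\right)} = \frac{1}{77131 + 49964} = \frac{1}{127095}$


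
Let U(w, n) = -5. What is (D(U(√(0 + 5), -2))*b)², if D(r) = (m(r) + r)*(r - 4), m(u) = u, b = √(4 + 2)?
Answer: 48600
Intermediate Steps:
b = √6 ≈ 2.4495
D(r) = 2*r*(-4 + r) (D(r) = (r + r)*(r - 4) = (2*r)*(-4 + r) = 2*r*(-4 + r))
(D(U(√(0 + 5), -2))*b)² = ((2*(-5)*(-4 - 5))*√6)² = ((2*(-5)*(-9))*√6)² = (90*√6)² = 48600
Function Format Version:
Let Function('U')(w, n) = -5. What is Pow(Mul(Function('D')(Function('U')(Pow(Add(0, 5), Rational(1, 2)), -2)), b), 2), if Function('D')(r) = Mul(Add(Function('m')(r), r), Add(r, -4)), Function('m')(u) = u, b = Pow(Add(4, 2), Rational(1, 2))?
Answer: 48600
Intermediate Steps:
b = Pow(6, Rational(1, 2)) ≈ 2.4495
Function('D')(r) = Mul(2, r, Add(-4, r)) (Function('D')(r) = Mul(Add(r, r), Add(r, -4)) = Mul(Mul(2, r), Add(-4, r)) = Mul(2, r, Add(-4, r)))
Pow(Mul(Function('D')(Function('U')(Pow(Add(0, 5), Rational(1, 2)), -2)), b), 2) = Pow(Mul(Mul(2, -5, Add(-4, -5)), Pow(6, Rational(1, 2))), 2) = Pow(Mul(Mul(2, -5, -9), Pow(6, Rational(1, 2))), 2) = Pow(Mul(90, Pow(6, Rational(1, 2))), 2) = 48600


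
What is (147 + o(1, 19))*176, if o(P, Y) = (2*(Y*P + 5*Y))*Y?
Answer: 788304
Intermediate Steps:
o(P, Y) = Y*(10*Y + 2*P*Y) (o(P, Y) = (2*(P*Y + 5*Y))*Y = (2*(5*Y + P*Y))*Y = (10*Y + 2*P*Y)*Y = Y*(10*Y + 2*P*Y))
(147 + o(1, 19))*176 = (147 + 2*19²*(5 + 1))*176 = (147 + 2*361*6)*176 = (147 + 4332)*176 = 4479*176 = 788304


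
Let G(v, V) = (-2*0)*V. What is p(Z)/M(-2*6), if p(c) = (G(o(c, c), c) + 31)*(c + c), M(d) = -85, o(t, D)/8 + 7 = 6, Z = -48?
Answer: 2976/85 ≈ 35.012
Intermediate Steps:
o(t, D) = -8 (o(t, D) = -56 + 8*6 = -56 + 48 = -8)
G(v, V) = 0 (G(v, V) = 0*V = 0)
p(c) = 62*c (p(c) = (0 + 31)*(c + c) = 31*(2*c) = 62*c)
p(Z)/M(-2*6) = (62*(-48))/(-85) = -2976*(-1/85) = 2976/85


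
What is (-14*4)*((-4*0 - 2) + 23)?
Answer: -1176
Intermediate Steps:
(-14*4)*((-4*0 - 2) + 23) = -56*((0 - 2) + 23) = -56*(-2 + 23) = -56*21 = -1176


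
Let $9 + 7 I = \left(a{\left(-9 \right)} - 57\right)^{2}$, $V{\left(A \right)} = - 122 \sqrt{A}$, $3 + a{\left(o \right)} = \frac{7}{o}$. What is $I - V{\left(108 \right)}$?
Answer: $\frac{42640}{81} + 732 \sqrt{3} \approx 1794.3$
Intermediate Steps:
$a{\left(o \right)} = -3 + \frac{7}{o}$
$I = \frac{42640}{81}$ ($I = - \frac{9}{7} + \frac{\left(\left(-3 + \frac{7}{-9}\right) - 57\right)^{2}}{7} = - \frac{9}{7} + \frac{\left(\left(-3 + 7 \left(- \frac{1}{9}\right)\right) - 57\right)^{2}}{7} = - \frac{9}{7} + \frac{\left(\left(-3 - \frac{7}{9}\right) - 57\right)^{2}}{7} = - \frac{9}{7} + \frac{\left(- \frac{34}{9} - 57\right)^{2}}{7} = - \frac{9}{7} + \frac{\left(- \frac{547}{9}\right)^{2}}{7} = - \frac{9}{7} + \frac{1}{7} \cdot \frac{299209}{81} = - \frac{9}{7} + \frac{299209}{567} = \frac{42640}{81} \approx 526.42$)
$I - V{\left(108 \right)} = \frac{42640}{81} - - 122 \sqrt{108} = \frac{42640}{81} - - 122 \cdot 6 \sqrt{3} = \frac{42640}{81} - - 732 \sqrt{3} = \frac{42640}{81} + 732 \sqrt{3}$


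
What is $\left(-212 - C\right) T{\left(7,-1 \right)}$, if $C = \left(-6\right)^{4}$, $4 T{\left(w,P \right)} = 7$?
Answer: $-2639$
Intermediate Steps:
$T{\left(w,P \right)} = \frac{7}{4}$ ($T{\left(w,P \right)} = \frac{1}{4} \cdot 7 = \frac{7}{4}$)
$C = 1296$
$\left(-212 - C\right) T{\left(7,-1 \right)} = \left(-212 - 1296\right) \frac{7}{4} = \left(-1508\right) \frac{7}{4} = -2639$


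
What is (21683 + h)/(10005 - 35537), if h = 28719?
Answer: -25201/12766 ≈ -1.9741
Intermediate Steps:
(21683 + h)/(10005 - 35537) = (21683 + 28719)/(10005 - 35537) = 50402/(-25532) = 50402*(-1/25532) = -25201/12766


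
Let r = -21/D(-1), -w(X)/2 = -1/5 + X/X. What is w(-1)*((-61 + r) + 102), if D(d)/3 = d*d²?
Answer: -384/5 ≈ -76.800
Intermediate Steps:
D(d) = 3*d³ (D(d) = 3*(d*d²) = 3*d³)
w(X) = -8/5 (w(X) = -2*(-1/5 + X/X) = -2*(-1*⅕ + 1) = -2*(-⅕ + 1) = -2*⅘ = -8/5)
r = 7 (r = -21/(3*(-1)³) = -21/(3*(-1)) = -21/(-3) = -21*(-⅓) = 7)
w(-1)*((-61 + r) + 102) = -8*((-61 + 7) + 102)/5 = -8*(-54 + 102)/5 = -8/5*48 = -384/5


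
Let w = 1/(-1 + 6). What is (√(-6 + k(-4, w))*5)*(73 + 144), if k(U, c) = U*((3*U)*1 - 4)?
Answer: 1085*√58 ≈ 8263.1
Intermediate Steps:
w = ⅕ (w = 1/5 = ⅕ ≈ 0.20000)
k(U, c) = U*(-4 + 3*U) (k(U, c) = U*(3*U - 4) = U*(-4 + 3*U))
(√(-6 + k(-4, w))*5)*(73 + 144) = (√(-6 - 4*(-4 + 3*(-4)))*5)*(73 + 144) = (√(-6 - 4*(-4 - 12))*5)*217 = (√(-6 - 4*(-16))*5)*217 = (√(-6 + 64)*5)*217 = (√58*5)*217 = (5*√58)*217 = 1085*√58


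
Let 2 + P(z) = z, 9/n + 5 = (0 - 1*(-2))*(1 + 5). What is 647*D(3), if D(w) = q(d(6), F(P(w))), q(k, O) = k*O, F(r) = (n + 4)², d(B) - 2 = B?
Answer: 7085944/49 ≈ 1.4461e+5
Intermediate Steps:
d(B) = 2 + B
n = 9/7 (n = 9/(-5 + (0 - 1*(-2))*(1 + 5)) = 9/(-5 + (0 + 2)*6) = 9/(-5 + 2*6) = 9/(-5 + 12) = 9/7 ≈ 1.2857)
P(z) = -2 + z
F(r) = 1369/49 (F(r) = (9/7 + 4)² = (37/7)² = 1369/49)
q(k, O) = O*k
D(w) = 10952/49 (D(w) = 1369*(2 + 6)/49 = (1369/49)*8 = 10952/49)
647*D(3) = 647*(10952/49) = 7085944/49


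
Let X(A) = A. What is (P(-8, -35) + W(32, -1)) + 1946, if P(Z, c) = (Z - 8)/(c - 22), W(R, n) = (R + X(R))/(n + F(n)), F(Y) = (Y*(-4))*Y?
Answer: 551042/285 ≈ 1933.5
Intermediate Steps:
F(Y) = -4*Y² (F(Y) = (-4*Y)*Y = -4*Y²)
W(R, n) = 2*R/(n - 4*n²) (W(R, n) = (R + R)/(n - 4*n²) = (2*R)/(n - 4*n²) = 2*R/(n - 4*n²))
P(Z, c) = (-8 + Z)/(-22 + c)
(P(-8, -35) + W(32, -1)) + 1946 = ((-8 - 8)/(-22 - 35) - 2*32/(-1*(-1 + 4*(-1)))) + 1946 = (-16/(-57) - 2*32*(-1)/(-1 - 4)) + 1946 = (-1/57*(-16) - 2*32*(-1)/(-5)) + 1946 = (16/57 - 2*32*(-1)*(-⅕)) + 1946 = (16/57 - 64/5) + 1946 = -3568/285 + 1946 = 551042/285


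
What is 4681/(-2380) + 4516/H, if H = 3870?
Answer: -736739/921060 ≈ -0.79988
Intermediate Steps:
4681/(-2380) + 4516/H = 4681/(-2380) + 4516/3870 = 4681*(-1/2380) + 4516*(1/3870) = -4681/2380 + 2258/1935 = -736739/921060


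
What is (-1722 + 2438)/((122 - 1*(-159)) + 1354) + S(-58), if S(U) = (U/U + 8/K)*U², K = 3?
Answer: 6722632/545 ≈ 12335.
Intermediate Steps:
S(U) = 11*U²/3 (S(U) = (U/U + 8/3)*U² = (1 + 8*(⅓))*U² = (1 + 8/3)*U² = 11*U²/3)
(-1722 + 2438)/((122 - 1*(-159)) + 1354) + S(-58) = (-1722 + 2438)/((122 - 1*(-159)) + 1354) + (11/3)*(-58)² = 716/((122 + 159) + 1354) + (11/3)*3364 = 716/(281 + 1354) + 37004/3 = 716/1635 + 37004/3 = 6722632/545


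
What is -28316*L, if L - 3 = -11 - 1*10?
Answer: 509688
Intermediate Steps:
L = -18 (L = 3 + (-11 - 1*10) = 3 + (-11 - 10) = 3 - 21 = -18)
-28316*L = -28316*(-18) = 509688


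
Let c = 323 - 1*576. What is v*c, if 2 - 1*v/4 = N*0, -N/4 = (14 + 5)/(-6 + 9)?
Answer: -2024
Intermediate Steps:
N = -76/3 (N = -4*(14 + 5)/(-6 + 9) = -76/3 ≈ -25.333)
c = -253 (c = 323 - 576 = -253)
v = 8 (v = 8 - (-304)*0/3 = 8 - 4*0 = 8 + 0 = 8)
v*c = 8*(-253) = -2024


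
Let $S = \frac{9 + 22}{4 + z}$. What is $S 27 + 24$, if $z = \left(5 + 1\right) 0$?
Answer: $\frac{933}{4} \approx 233.25$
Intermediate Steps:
$z = 0$ ($z = 6 \cdot 0 = 0$)
$S = \frac{31}{4}$ ($S = \frac{9 + 22}{4 + 0} = \frac{31}{4} \approx 7.75$)
$S 27 + 24 = \frac{31}{4} \cdot 27 + 24 = \frac{837}{4} + 24 = \frac{933}{4}$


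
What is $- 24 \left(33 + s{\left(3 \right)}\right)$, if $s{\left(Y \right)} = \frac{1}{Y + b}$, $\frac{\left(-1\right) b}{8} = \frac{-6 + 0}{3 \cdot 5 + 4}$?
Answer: $- \frac{27872}{35} \approx -796.34$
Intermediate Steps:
$b = \frac{48}{19}$ ($b = - 8 \frac{-6 + 0}{3 \cdot 5 + 4} = - 8 \left(- \frac{6}{15 + 4}\right) = - 8 \left(- \frac{6}{19}\right) = - 8 \left(\left(-6\right) \frac{1}{19}\right) = \left(-8\right) \left(- \frac{6}{19}\right) = \frac{48}{19} \approx 2.5263$)
$s{\left(Y \right)} = \frac{1}{\frac{48}{19} + Y}$ ($s{\left(Y \right)} = \frac{1}{Y + \frac{48}{19}} = \frac{1}{\frac{48}{19} + Y}$)
$- 24 \left(33 + s{\left(3 \right)}\right) = - 24 \left(33 + \frac{19}{48 + 19 \cdot 3}\right) = - 24 \left(33 + \frac{19}{48 + 57}\right) = - 24 \left(33 + \frac{19}{105}\right) = \left(-24\right) \frac{3484}{105} = - \frac{27872}{35}$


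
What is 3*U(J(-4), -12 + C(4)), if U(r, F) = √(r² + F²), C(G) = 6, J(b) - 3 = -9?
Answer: 18*√2 ≈ 25.456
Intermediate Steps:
J(b) = -6 (J(b) = 3 - 9 = -6)
U(r, F) = √(F² + r²)
3*U(J(-4), -12 + C(4)) = 3*√((-12 + 6)² + (-6)²) = 3*√((-6)² + 36) = 3*√(36 + 36) = 3*√72 = 3*(6*√2) = 18*√2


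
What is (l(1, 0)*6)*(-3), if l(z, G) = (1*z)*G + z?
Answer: -18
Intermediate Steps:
l(z, G) = z + G*z (l(z, G) = z*G + z = G*z + z = z + G*z)
(l(1, 0)*6)*(-3) = ((1*(1 + 0))*6)*(-3) = ((1*1)*6)*(-3) = (1*6)*(-3) = 6*(-3) = -18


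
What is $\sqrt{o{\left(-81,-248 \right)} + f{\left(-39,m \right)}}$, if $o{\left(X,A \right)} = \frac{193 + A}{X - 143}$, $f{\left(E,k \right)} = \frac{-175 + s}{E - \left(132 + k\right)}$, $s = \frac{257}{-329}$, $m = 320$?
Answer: $\frac{3 \sqrt{111995311778}}{1292312} \approx 0.77688$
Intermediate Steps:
$s = - \frac{257}{329}$ ($s = 257 \left(- \frac{1}{329}\right) = - \frac{257}{329} \approx -0.78115$)
$f{\left(E,k \right)} = - \frac{57832}{329 \left(-132 + E - k\right)}$ ($f{\left(E,k \right)} = \frac{-175 - \frac{257}{329}}{E - \left(132 + k\right)} = - \frac{57832}{329 \left(-132 + E - k\right)}$)
$o{\left(X,A \right)} = \frac{193 + A}{-143 + X}$
$\sqrt{o{\left(-81,-248 \right)} + f{\left(-39,m \right)}} = \sqrt{\frac{193 - 248}{-143 - 81} + \frac{57832}{329 \left(132 + 320 - -39\right)}} = \sqrt{\frac{1}{-224} \left(-55\right) + \frac{57832}{329 \left(132 + 320 + 39\right)}} = \sqrt{\left(- \frac{1}{224}\right) \left(-55\right) + \frac{57832}{329 \cdot 491}} = \sqrt{\frac{55}{224} + \frac{57832}{329} \cdot \frac{1}{491}} = \sqrt{\frac{55}{224} + \frac{57832}{161539}} = \sqrt{\frac{3119859}{5169248}} = \frac{3 \sqrt{111995311778}}{1292312}$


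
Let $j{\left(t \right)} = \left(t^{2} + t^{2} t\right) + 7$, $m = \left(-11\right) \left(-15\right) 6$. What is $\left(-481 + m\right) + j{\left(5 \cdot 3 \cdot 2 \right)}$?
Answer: $28416$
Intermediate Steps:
$m = 990$ ($m = 165 \cdot 6 = 990$)
$j{\left(t \right)} = 7 + t^{2} + t^{3}$ ($j{\left(t \right)} = \left(t^{2} + t^{3}\right) + 7 = 7 + t^{2} + t^{3}$)
$\left(-481 + m\right) + j{\left(5 \cdot 3 \cdot 2 \right)} = \left(-481 + 990\right) + \left(7 + \left(5 \cdot 3 \cdot 2\right)^{2} + \left(5 \cdot 3 \cdot 2\right)^{3}\right) = 509 + \left(7 + \left(15 \cdot 2\right)^{2} + \left(15 \cdot 2\right)^{3}\right) = 509 + \left(7 + 30^{2} + 30^{3}\right) = 509 + \left(7 + 900 + 27000\right) = 509 + 27907 = 28416$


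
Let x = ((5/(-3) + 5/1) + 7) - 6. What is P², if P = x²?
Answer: 28561/81 ≈ 352.60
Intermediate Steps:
x = 13/3 (x = ((5*(-⅓) + 5*1) + 7) - 6 = ((-5/3 + 5) + 7) - 6 = (10/3 + 7) - 6 = 31/3 - 6 = 13/3 ≈ 4.3333)
P = 169/9 (P = (13/3)² = 169/9 ≈ 18.778)
P² = (169/9)² = 28561/81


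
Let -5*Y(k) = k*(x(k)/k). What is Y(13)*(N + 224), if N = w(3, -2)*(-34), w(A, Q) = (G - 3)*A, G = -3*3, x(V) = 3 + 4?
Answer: -10136/5 ≈ -2027.2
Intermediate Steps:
x(V) = 7
G = -9
w(A, Q) = -12*A (w(A, Q) = (-9 - 3)*A = -12*A)
Y(k) = -7/5 (Y(k) = -k*7/k/5 = -⅕*7 = -7/5)
N = 1224 (N = -12*3*(-34) = -36*(-34) = 1224)
Y(13)*(N + 224) = -7*(1224 + 224)/5 = -7/5*1448 = -10136/5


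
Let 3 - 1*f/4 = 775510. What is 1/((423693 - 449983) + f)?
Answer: -1/3128318 ≈ -3.1966e-7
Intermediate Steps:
f = -3102028 (f = 12 - 4*775510 = 12 - 3102040 = -3102028)
1/((423693 - 449983) + f) = 1/((423693 - 449983) - 3102028) = 1/(-26290 - 3102028) = 1/(-3128318) = -1/3128318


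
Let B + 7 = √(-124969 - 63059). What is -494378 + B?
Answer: -494385 + 6*I*√5223 ≈ -4.9439e+5 + 433.62*I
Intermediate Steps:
B = -7 + 6*I*√5223 (B = -7 + √(-124969 - 63059) = -7 + √(-188028) = -7 + 6*I*√5223 ≈ -7.0 + 433.62*I)
-494378 + B = -494378 + (-7 + 6*I*√5223) = -494385 + 6*I*√5223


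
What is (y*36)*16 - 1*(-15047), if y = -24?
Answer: 1223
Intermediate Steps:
(y*36)*16 - 1*(-15047) = -24*36*16 - 1*(-15047) = -864*16 + 15047 = -13824 + 15047 = 1223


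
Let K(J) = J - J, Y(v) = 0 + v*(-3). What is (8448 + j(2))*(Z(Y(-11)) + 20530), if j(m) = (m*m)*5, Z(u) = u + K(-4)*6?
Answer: 174127484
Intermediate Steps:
Y(v) = -3*v (Y(v) = 0 - 3*v = -3*v)
K(J) = 0
Z(u) = u (Z(u) = u + 0*6 = u + 0 = u)
j(m) = 5*m² (j(m) = m²*5 = 5*m²)
(8448 + j(2))*(Z(Y(-11)) + 20530) = (8448 + 5*2²)*(-3*(-11) + 20530) = (8448 + 5*4)*(33 + 20530) = (8448 + 20)*20563 = 8468*20563 = 174127484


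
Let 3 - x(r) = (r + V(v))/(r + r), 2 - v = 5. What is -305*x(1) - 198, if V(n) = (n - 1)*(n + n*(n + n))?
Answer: -20221/2 ≈ -10111.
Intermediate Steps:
v = -3 (v = 2 - 1*5 = 2 - 5 = -3)
V(n) = (-1 + n)*(n + 2*n²) (V(n) = (-1 + n)*(n + n*(2*n)) = (-1 + n)*(n + 2*n²))
x(r) = 3 - (-60 + r)/(2*r) (x(r) = 3 - (r - 3*(-1 - 1*(-3) + 2*(-3)²))/(r + r) = 3 - (r - 3*(-1 + 3 + 2*9))/(2*r) = 3 - (r - 3*(-1 + 3 + 18))*1/(2*r) = 3 - (r - 3*20)*1/(2*r) = 3 - (r - 60)*1/(2*r) = 3 - (-60 + r)*1/(2*r) = 3 - (-60 + r)/(2*r))
-305*x(1) - 198 = -305*(5/2 + 30/1) - 198 = -305*(5/2 + 30*1) - 198 = -305*(5/2 + 30) - 198 = -305*65/2 - 198 = -19825/2 - 198 = -20221/2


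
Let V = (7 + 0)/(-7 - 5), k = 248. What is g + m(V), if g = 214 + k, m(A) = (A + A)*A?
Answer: 33313/72 ≈ 462.68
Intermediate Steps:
V = -7/12 (V = 7/(-12) = 7*(-1/12) = -7/12 ≈ -0.58333)
m(A) = 2*A**2 (m(A) = (2*A)*A = 2*A**2)
g = 462 (g = 214 + 248 = 462)
g + m(V) = 462 + 2*(-7/12)**2 = 462 + 2*(49/144) = 462 + 49/72 = 33313/72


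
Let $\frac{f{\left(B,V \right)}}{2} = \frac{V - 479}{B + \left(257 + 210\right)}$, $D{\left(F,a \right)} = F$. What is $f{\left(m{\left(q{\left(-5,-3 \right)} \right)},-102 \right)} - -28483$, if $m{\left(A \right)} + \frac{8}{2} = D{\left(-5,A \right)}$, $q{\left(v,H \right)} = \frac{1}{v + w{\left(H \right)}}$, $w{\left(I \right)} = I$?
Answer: $\frac{6522026}{229} \approx 28480.0$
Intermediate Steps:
$q{\left(v,H \right)} = \frac{1}{H + v}$ ($q{\left(v,H \right)} = \frac{1}{v + H} = \frac{1}{H + v}$)
$m{\left(A \right)} = -9$ ($m{\left(A \right)} = -4 - 5 = -9$)
$f{\left(B,V \right)} = \frac{2 \left(-479 + V\right)}{467 + B}$ ($f{\left(B,V \right)} = 2 \frac{V - 479}{B + \left(257 + 210\right)} = 2 \frac{-479 + V}{B + 467} = 2 \frac{-479 + V}{467 + B} = \frac{2 \left(-479 + V\right)}{467 + B}$)
$f{\left(m{\left(q{\left(-5,-3 \right)} \right)},-102 \right)} - -28483 = \frac{2 \left(-479 - 102\right)}{467 - 9} - -28483 = 2 \cdot \frac{1}{458} \left(-581\right) + 28483 = - \frac{581}{229} + 28483 = \frac{6522026}{229}$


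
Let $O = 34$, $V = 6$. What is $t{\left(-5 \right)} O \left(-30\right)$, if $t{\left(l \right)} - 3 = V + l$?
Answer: $-4080$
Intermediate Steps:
$t{\left(l \right)} = 9 + l$ ($t{\left(l \right)} = 3 + \left(6 + l\right) = 9 + l$)
$t{\left(-5 \right)} O \left(-30\right) = \left(9 - 5\right) 34 \left(-30\right) = 4 \cdot 34 \left(-30\right) = 136 \left(-30\right) = -4080$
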